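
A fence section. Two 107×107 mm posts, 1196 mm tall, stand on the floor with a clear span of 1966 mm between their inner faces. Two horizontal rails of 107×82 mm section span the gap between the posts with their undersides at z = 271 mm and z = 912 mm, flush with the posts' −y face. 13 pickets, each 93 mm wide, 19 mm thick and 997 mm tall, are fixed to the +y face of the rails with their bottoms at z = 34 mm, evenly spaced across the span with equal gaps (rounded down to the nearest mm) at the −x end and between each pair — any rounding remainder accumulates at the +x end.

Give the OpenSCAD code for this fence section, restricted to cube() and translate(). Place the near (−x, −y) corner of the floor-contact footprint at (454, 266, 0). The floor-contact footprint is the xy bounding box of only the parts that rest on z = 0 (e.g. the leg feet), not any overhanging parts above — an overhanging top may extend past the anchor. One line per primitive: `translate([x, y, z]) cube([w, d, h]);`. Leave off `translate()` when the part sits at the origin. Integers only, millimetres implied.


translate([454, 266, 0]) cube([107, 107, 1196]);
translate([2527, 266, 0]) cube([107, 107, 1196]);
translate([561, 266, 271]) cube([1966, 107, 82]);
translate([561, 266, 912]) cube([1966, 107, 82]);
translate([615, 373, 34]) cube([93, 19, 997]);
translate([762, 373, 34]) cube([93, 19, 997]);
translate([909, 373, 34]) cube([93, 19, 997]);
translate([1056, 373, 34]) cube([93, 19, 997]);
translate([1203, 373, 34]) cube([93, 19, 997]);
translate([1350, 373, 34]) cube([93, 19, 997]);
translate([1497, 373, 34]) cube([93, 19, 997]);
translate([1644, 373, 34]) cube([93, 19, 997]);
translate([1791, 373, 34]) cube([93, 19, 997]);
translate([1938, 373, 34]) cube([93, 19, 997]);
translate([2085, 373, 34]) cube([93, 19, 997]);
translate([2232, 373, 34]) cube([93, 19, 997]);
translate([2379, 373, 34]) cube([93, 19, 997]);


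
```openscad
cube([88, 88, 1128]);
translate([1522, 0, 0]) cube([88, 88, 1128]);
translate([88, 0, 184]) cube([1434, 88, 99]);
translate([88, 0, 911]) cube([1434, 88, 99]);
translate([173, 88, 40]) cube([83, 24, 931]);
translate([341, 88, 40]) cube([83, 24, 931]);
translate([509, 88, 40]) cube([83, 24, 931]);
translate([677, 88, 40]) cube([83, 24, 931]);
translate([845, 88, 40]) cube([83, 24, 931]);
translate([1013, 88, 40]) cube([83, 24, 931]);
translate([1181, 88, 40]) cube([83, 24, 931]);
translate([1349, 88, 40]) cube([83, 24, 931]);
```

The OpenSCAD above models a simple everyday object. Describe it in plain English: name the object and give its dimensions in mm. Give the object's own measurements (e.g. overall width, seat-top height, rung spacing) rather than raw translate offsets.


A fence section. Two 88×88 mm posts, 1128 mm tall, stand on the floor with a clear span of 1434 mm between their inner faces. Two horizontal rails of 88×99 mm section span the gap between the posts with their undersides at z = 184 mm and z = 911 mm, flush with the posts' −y face. 8 pickets, each 83 mm wide, 24 mm thick and 931 mm tall, are fixed to the +y face of the rails with their bottoms at z = 40 mm, spaced across the span with a 85 mm gap after the −x post and between neighbouring pickets, with 90 mm left before the +x post.


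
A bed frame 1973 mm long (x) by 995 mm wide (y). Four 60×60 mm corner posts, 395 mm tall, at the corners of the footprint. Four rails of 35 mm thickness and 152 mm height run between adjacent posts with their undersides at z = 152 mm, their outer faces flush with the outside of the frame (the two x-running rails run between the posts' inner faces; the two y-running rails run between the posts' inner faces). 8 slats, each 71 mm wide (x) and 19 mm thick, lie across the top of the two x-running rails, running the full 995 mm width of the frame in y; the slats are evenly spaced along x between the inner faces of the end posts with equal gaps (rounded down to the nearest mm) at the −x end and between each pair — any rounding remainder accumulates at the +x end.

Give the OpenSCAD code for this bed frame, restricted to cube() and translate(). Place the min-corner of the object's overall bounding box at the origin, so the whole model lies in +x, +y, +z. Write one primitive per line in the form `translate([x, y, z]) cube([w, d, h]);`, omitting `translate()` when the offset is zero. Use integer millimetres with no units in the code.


cube([60, 60, 395]);
translate([0, 935, 0]) cube([60, 60, 395]);
translate([1913, 0, 0]) cube([60, 60, 395]);
translate([1913, 935, 0]) cube([60, 60, 395]);
translate([60, 0, 152]) cube([1853, 35, 152]);
translate([60, 960, 152]) cube([1853, 35, 152]);
translate([0, 60, 152]) cube([35, 875, 152]);
translate([1938, 60, 152]) cube([35, 875, 152]);
translate([202, 0, 304]) cube([71, 995, 19]);
translate([415, 0, 304]) cube([71, 995, 19]);
translate([628, 0, 304]) cube([71, 995, 19]);
translate([841, 0, 304]) cube([71, 995, 19]);
translate([1054, 0, 304]) cube([71, 995, 19]);
translate([1267, 0, 304]) cube([71, 995, 19]);
translate([1480, 0, 304]) cube([71, 995, 19]);
translate([1693, 0, 304]) cube([71, 995, 19]);


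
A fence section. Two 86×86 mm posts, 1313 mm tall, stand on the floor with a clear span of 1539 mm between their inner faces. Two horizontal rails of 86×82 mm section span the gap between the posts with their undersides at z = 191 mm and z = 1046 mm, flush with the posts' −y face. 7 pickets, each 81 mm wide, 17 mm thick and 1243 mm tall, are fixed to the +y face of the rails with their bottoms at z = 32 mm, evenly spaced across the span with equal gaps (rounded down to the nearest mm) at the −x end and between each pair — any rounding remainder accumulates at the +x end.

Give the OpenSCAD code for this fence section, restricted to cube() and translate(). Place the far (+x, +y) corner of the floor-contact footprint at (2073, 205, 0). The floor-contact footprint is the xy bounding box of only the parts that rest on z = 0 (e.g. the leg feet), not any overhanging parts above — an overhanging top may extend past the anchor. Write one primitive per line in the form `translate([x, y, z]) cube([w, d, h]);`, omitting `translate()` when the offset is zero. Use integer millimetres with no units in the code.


translate([362, 119, 0]) cube([86, 86, 1313]);
translate([1987, 119, 0]) cube([86, 86, 1313]);
translate([448, 119, 191]) cube([1539, 86, 82]);
translate([448, 119, 1046]) cube([1539, 86, 82]);
translate([569, 205, 32]) cube([81, 17, 1243]);
translate([771, 205, 32]) cube([81, 17, 1243]);
translate([973, 205, 32]) cube([81, 17, 1243]);
translate([1175, 205, 32]) cube([81, 17, 1243]);
translate([1377, 205, 32]) cube([81, 17, 1243]);
translate([1579, 205, 32]) cube([81, 17, 1243]);
translate([1781, 205, 32]) cube([81, 17, 1243]);


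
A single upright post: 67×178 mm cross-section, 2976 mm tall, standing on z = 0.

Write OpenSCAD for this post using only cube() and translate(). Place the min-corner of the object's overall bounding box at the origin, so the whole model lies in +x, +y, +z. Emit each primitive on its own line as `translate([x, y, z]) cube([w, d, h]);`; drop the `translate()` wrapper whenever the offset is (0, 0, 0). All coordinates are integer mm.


cube([67, 178, 2976]);


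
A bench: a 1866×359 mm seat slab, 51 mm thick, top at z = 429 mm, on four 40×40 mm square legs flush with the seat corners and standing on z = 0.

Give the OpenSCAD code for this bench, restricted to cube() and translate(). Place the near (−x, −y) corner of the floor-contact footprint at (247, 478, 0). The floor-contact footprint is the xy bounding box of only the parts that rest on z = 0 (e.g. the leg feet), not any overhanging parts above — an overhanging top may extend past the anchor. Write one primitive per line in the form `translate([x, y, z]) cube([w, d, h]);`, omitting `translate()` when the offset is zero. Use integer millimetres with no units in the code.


translate([247, 478, 378]) cube([1866, 359, 51]);
translate([247, 478, 0]) cube([40, 40, 378]);
translate([247, 797, 0]) cube([40, 40, 378]);
translate([2073, 478, 0]) cube([40, 40, 378]);
translate([2073, 797, 0]) cube([40, 40, 378]);


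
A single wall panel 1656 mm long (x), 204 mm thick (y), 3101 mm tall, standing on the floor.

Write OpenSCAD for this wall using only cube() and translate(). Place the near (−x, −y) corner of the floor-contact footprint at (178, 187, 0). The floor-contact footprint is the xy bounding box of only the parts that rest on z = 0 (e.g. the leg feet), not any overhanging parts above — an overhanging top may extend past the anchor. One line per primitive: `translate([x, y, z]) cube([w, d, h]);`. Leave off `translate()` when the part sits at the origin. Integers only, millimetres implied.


translate([178, 187, 0]) cube([1656, 204, 3101]);


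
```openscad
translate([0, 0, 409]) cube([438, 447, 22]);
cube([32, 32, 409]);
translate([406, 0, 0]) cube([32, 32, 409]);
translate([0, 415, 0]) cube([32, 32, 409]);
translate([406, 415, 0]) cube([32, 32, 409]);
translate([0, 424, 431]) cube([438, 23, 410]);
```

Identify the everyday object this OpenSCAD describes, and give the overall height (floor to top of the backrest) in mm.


A chair. The overall height is 841 mm.

A slab on four corner posts with a tall panel at the back — a chair. The seat slab sits at z = 409 with thickness 22, and the 410 mm backrest starts at the seat top, so the overall height is 409 + 22 + 410 = 841 mm.


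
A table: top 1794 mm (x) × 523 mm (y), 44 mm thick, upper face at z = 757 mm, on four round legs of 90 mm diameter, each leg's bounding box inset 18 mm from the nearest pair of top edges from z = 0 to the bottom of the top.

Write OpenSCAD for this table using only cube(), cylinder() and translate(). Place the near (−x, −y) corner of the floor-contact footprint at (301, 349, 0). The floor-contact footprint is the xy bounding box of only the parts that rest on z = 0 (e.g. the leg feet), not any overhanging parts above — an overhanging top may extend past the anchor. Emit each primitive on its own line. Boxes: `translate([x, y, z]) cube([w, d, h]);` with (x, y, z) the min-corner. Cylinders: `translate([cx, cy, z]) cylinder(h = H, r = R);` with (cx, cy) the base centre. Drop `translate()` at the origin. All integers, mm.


// leg_h = 757 - 44 = 713
translate([283, 331, 713]) cube([1794, 523, 44]);
translate([346, 394, 0]) cylinder(h = 713, r = 45);
translate([2014, 394, 0]) cylinder(h = 713, r = 45);
translate([346, 791, 0]) cylinder(h = 713, r = 45);
translate([2014, 791, 0]) cylinder(h = 713, r = 45);


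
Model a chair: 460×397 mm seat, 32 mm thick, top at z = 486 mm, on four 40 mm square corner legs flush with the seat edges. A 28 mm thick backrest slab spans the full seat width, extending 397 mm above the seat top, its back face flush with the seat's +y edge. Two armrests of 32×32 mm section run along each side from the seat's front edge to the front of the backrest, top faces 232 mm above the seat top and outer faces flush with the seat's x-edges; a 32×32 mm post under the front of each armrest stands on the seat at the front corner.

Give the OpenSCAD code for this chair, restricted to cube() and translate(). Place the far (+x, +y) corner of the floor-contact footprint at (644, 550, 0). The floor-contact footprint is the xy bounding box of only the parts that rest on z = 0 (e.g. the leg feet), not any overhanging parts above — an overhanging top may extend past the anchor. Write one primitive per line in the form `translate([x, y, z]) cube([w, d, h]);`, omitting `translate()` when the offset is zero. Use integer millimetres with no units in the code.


translate([184, 153, 454]) cube([460, 397, 32]);
translate([184, 153, 0]) cube([40, 40, 454]);
translate([604, 153, 0]) cube([40, 40, 454]);
translate([184, 510, 0]) cube([40, 40, 454]);
translate([604, 510, 0]) cube([40, 40, 454]);
translate([184, 522, 486]) cube([460, 28, 397]);
translate([184, 153, 686]) cube([32, 369, 32]);
translate([612, 153, 686]) cube([32, 369, 32]);
translate([184, 153, 486]) cube([32, 32, 200]);
translate([612, 153, 486]) cube([32, 32, 200]);


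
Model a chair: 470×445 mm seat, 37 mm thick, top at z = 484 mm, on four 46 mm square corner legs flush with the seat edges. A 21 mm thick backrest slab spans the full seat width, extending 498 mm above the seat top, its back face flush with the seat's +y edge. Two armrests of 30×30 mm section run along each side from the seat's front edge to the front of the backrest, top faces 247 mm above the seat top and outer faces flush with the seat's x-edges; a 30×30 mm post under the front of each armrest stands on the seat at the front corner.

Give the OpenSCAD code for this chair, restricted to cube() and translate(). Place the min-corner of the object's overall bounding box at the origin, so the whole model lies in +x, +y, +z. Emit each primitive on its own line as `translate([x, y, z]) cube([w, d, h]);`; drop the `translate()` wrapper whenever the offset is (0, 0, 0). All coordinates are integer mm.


translate([0, 0, 447]) cube([470, 445, 37]);
cube([46, 46, 447]);
translate([424, 0, 0]) cube([46, 46, 447]);
translate([0, 399, 0]) cube([46, 46, 447]);
translate([424, 399, 0]) cube([46, 46, 447]);
translate([0, 424, 484]) cube([470, 21, 498]);
translate([0, 0, 701]) cube([30, 424, 30]);
translate([440, 0, 701]) cube([30, 424, 30]);
translate([0, 0, 484]) cube([30, 30, 217]);
translate([440, 0, 484]) cube([30, 30, 217]);


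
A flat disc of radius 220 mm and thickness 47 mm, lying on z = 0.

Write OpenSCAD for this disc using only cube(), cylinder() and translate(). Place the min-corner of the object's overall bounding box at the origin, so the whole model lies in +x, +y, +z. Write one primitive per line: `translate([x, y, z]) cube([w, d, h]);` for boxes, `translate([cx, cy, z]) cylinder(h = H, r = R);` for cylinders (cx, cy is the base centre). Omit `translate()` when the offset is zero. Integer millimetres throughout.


translate([220, 220, 0]) cylinder(h = 47, r = 220);


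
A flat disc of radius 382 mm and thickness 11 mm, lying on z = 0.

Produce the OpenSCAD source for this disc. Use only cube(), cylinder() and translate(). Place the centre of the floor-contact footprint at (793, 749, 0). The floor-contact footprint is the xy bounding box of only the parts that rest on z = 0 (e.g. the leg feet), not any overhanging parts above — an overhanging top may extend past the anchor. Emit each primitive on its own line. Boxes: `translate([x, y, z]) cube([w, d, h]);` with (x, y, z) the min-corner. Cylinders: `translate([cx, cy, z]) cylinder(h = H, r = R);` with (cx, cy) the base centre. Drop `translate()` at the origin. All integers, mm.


translate([793, 749, 0]) cylinder(h = 11, r = 382);


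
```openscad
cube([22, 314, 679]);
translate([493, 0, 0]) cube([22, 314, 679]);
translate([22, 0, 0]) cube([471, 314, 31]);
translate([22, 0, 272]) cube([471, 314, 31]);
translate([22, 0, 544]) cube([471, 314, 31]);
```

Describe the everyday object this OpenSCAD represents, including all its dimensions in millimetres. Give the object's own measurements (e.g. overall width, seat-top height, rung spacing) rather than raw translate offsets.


An open bookshelf. Two side panels, each 22 mm thick, 314 mm deep and 679 mm tall, stand 515 mm apart (outside-to-outside). Between them sit 3 shelves, each 31 mm thick and 314 mm deep, spanning the full gap between the sides. The bottom shelf rests on the floor (its underside at z = 0) and the clear gap between one shelf's top and the next shelf's underside is 241 mm.


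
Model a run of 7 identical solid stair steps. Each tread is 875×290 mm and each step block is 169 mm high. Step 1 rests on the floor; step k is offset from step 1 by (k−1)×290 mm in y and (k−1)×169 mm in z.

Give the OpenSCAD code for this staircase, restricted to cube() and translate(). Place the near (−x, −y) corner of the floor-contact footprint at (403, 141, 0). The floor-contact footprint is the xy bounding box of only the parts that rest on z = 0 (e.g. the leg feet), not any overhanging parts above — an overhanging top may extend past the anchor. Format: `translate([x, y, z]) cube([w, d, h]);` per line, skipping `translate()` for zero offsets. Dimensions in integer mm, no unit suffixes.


translate([403, 141, 0]) cube([875, 290, 169]);
translate([403, 431, 169]) cube([875, 290, 169]);
translate([403, 721, 338]) cube([875, 290, 169]);
translate([403, 1011, 507]) cube([875, 290, 169]);
translate([403, 1301, 676]) cube([875, 290, 169]);
translate([403, 1591, 845]) cube([875, 290, 169]);
translate([403, 1881, 1014]) cube([875, 290, 169]);


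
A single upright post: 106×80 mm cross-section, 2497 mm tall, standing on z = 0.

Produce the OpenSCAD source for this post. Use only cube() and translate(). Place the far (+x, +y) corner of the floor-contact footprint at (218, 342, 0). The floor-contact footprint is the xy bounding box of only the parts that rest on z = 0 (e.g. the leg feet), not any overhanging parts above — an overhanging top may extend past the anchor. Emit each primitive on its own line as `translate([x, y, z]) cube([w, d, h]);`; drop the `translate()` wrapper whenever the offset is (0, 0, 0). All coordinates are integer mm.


translate([112, 262, 0]) cube([106, 80, 2497]);


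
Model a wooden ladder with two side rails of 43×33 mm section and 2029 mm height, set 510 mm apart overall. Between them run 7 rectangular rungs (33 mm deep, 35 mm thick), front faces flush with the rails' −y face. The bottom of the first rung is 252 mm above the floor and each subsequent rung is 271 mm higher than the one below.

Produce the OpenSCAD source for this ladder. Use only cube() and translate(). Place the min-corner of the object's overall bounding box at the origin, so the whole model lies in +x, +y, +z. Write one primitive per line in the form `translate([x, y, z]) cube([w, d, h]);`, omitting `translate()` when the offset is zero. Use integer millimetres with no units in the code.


cube([43, 33, 2029]);
translate([467, 0, 0]) cube([43, 33, 2029]);
translate([43, 0, 252]) cube([424, 33, 35]);
translate([43, 0, 523]) cube([424, 33, 35]);
translate([43, 0, 794]) cube([424, 33, 35]);
translate([43, 0, 1065]) cube([424, 33, 35]);
translate([43, 0, 1336]) cube([424, 33, 35]);
translate([43, 0, 1607]) cube([424, 33, 35]);
translate([43, 0, 1878]) cube([424, 33, 35]);


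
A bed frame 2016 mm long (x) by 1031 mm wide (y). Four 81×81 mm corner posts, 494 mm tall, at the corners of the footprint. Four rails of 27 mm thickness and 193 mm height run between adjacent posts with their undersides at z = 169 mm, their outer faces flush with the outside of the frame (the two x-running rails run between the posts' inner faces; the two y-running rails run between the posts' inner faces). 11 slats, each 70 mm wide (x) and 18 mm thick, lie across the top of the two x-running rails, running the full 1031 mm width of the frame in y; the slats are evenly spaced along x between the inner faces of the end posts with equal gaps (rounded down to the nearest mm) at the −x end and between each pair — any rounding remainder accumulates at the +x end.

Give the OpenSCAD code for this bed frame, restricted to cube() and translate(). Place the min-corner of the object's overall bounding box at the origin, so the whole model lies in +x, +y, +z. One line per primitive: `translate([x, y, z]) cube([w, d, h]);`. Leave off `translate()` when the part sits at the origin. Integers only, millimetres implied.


cube([81, 81, 494]);
translate([0, 950, 0]) cube([81, 81, 494]);
translate([1935, 0, 0]) cube([81, 81, 494]);
translate([1935, 950, 0]) cube([81, 81, 494]);
translate([81, 0, 169]) cube([1854, 27, 193]);
translate([81, 1004, 169]) cube([1854, 27, 193]);
translate([0, 81, 169]) cube([27, 869, 193]);
translate([1989, 81, 169]) cube([27, 869, 193]);
translate([171, 0, 362]) cube([70, 1031, 18]);
translate([331, 0, 362]) cube([70, 1031, 18]);
translate([491, 0, 362]) cube([70, 1031, 18]);
translate([651, 0, 362]) cube([70, 1031, 18]);
translate([811, 0, 362]) cube([70, 1031, 18]);
translate([971, 0, 362]) cube([70, 1031, 18]);
translate([1131, 0, 362]) cube([70, 1031, 18]);
translate([1291, 0, 362]) cube([70, 1031, 18]);
translate([1451, 0, 362]) cube([70, 1031, 18]);
translate([1611, 0, 362]) cube([70, 1031, 18]);
translate([1771, 0, 362]) cube([70, 1031, 18]);


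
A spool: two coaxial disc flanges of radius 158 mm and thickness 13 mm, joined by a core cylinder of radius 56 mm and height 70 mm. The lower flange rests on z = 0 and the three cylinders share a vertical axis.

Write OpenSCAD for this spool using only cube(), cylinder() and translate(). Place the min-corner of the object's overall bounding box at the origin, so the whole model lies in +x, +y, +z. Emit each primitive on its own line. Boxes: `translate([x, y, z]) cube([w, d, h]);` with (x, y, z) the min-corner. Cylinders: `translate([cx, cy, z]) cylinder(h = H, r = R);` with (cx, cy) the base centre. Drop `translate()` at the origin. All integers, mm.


translate([158, 158, 0]) cylinder(h = 13, r = 158);
translate([158, 158, 13]) cylinder(h = 70, r = 56);
translate([158, 158, 83]) cylinder(h = 13, r = 158);


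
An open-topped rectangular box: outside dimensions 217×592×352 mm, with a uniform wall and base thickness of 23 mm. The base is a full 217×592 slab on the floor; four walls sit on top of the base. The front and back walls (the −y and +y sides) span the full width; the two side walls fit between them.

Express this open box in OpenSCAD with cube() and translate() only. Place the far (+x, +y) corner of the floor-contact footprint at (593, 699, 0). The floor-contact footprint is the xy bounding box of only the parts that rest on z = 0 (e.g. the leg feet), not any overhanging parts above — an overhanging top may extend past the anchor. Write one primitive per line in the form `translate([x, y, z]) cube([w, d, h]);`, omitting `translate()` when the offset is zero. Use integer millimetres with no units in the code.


translate([376, 107, 0]) cube([217, 592, 23]);
translate([376, 107, 23]) cube([217, 23, 329]);
translate([376, 676, 23]) cube([217, 23, 329]);
translate([376, 130, 23]) cube([23, 546, 329]);
translate([570, 130, 23]) cube([23, 546, 329]);


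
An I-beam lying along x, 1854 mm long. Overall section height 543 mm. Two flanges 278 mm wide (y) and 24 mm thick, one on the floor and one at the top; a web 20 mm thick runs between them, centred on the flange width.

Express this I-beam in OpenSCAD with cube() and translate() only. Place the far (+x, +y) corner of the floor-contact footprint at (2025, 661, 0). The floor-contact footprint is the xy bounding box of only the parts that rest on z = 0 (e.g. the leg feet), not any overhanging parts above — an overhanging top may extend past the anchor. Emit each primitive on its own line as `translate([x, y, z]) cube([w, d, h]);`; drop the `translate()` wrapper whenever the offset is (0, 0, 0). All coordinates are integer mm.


translate([171, 383, 0]) cube([1854, 278, 24]);
translate([171, 512, 24]) cube([1854, 20, 495]);
translate([171, 383, 519]) cube([1854, 278, 24]);


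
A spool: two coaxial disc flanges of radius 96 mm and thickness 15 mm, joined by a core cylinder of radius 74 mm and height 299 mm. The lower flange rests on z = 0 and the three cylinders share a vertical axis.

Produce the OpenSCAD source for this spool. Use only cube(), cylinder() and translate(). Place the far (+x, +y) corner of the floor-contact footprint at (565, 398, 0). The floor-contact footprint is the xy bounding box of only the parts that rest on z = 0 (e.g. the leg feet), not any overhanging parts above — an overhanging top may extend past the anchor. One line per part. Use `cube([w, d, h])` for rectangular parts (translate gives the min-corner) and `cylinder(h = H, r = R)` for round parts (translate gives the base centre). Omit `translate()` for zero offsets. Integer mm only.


translate([469, 302, 0]) cylinder(h = 15, r = 96);
translate([469, 302, 15]) cylinder(h = 299, r = 74);
translate([469, 302, 314]) cylinder(h = 15, r = 96);


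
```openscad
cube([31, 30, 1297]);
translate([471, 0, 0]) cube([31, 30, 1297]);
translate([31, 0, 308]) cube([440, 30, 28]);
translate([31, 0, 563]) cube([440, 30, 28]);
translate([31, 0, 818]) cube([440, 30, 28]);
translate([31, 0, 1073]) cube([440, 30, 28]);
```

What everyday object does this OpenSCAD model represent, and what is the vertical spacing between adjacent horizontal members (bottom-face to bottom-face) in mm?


A ladder. The rung spacing is 255 mm.

Two tall 31×30 posts with 4 short bars between them — a ladder. Adjacent rungs sit at z = 308 and z = 563, so the spacing is 563 − 308 = 255 mm.


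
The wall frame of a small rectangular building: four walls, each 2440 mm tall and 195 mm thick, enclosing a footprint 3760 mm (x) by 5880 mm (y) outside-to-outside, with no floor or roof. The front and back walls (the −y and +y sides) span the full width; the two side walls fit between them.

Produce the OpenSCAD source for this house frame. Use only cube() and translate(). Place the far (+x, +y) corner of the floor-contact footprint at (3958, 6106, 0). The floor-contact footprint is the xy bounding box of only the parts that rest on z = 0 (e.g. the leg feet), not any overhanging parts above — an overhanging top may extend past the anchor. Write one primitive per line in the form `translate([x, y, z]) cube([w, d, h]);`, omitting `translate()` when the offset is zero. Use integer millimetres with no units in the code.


translate([198, 226, 0]) cube([3760, 195, 2440]);
translate([198, 5911, 0]) cube([3760, 195, 2440]);
translate([198, 421, 0]) cube([195, 5490, 2440]);
translate([3763, 421, 0]) cube([195, 5490, 2440]);


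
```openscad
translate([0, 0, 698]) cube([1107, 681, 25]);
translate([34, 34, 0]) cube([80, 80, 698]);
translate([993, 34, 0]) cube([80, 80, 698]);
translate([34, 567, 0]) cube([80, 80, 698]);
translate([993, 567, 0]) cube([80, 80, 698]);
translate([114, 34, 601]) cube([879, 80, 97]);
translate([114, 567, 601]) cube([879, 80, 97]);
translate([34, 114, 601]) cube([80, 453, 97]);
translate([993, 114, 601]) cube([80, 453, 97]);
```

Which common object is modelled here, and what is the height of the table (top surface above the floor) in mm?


A table. The table height is 723 mm.

A 1107×681×25 slab sits at z = 698 on four 80 mm square posts — a table. The top surface is at 698 + 25 = 723 mm.


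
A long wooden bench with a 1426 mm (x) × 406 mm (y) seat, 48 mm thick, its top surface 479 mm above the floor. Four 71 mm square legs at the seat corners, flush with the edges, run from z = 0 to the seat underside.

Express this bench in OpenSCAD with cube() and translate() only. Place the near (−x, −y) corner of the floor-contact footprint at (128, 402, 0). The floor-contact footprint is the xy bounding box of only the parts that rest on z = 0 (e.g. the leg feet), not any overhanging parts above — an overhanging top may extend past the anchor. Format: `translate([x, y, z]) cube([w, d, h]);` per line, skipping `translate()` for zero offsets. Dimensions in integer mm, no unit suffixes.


translate([128, 402, 431]) cube([1426, 406, 48]);
translate([128, 402, 0]) cube([71, 71, 431]);
translate([128, 737, 0]) cube([71, 71, 431]);
translate([1483, 402, 0]) cube([71, 71, 431]);
translate([1483, 737, 0]) cube([71, 71, 431]);


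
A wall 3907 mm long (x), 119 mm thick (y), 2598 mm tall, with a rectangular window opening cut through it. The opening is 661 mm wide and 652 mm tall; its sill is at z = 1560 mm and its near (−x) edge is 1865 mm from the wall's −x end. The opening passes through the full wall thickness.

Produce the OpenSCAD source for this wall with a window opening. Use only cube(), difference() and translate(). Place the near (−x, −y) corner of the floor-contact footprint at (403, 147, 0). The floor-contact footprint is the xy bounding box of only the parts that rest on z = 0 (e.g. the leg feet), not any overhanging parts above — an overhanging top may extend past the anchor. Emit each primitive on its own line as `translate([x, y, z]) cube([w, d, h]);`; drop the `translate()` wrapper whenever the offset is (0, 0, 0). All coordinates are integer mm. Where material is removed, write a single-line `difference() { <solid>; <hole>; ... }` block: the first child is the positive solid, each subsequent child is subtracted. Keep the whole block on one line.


difference() { translate([403, 147, 0]) cube([3907, 119, 2598]); translate([2268, 147, 1560]) cube([661, 119, 652]); }


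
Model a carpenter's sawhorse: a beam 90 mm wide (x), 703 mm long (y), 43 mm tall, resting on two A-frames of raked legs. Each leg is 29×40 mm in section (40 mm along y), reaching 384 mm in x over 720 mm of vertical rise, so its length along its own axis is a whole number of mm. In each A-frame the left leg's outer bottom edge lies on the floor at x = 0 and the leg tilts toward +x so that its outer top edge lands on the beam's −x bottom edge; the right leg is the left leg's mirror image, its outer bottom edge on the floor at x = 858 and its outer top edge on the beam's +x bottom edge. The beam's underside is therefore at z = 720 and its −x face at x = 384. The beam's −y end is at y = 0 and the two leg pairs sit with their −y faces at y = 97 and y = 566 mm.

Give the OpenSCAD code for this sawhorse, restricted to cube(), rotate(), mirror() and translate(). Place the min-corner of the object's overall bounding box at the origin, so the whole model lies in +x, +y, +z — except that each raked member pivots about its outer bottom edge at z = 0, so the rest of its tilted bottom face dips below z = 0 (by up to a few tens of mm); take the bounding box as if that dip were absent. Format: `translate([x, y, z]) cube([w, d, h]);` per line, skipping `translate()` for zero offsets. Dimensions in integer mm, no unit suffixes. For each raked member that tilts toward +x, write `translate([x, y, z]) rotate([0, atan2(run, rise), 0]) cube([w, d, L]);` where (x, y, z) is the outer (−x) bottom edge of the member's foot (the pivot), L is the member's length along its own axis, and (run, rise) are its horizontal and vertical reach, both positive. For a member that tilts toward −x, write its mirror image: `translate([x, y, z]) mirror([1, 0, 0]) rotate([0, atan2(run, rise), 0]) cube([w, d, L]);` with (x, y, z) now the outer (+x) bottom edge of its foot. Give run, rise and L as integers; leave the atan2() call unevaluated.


// leg length = √(384² + 720²) = 816
// right-leg outer foot x = 2·384 + 90 = 858
// beam min-corner = (384, 0, 720)
translate([384, 0, 720]) cube([90, 703, 43]);
translate([0, 97, 0]) rotate([0, atan2(384, 720), 0]) cube([29, 40, 816]);
translate([858, 97, 0]) mirror([1, 0, 0]) rotate([0, atan2(384, 720), 0]) cube([29, 40, 816]);
translate([0, 566, 0]) rotate([0, atan2(384, 720), 0]) cube([29, 40, 816]);
translate([858, 566, 0]) mirror([1, 0, 0]) rotate([0, atan2(384, 720), 0]) cube([29, 40, 816]);


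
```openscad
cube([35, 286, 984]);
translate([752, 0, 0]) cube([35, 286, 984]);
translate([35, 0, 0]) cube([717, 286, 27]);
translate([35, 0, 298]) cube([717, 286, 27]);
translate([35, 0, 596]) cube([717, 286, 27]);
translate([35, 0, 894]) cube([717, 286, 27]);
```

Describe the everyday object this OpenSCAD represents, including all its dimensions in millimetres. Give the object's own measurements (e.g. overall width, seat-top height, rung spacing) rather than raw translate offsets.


An open bookshelf. Two side panels, each 35 mm thick, 286 mm deep and 984 mm tall, stand 787 mm apart (outside-to-outside). Between them sit 4 shelves, each 27 mm thick and 286 mm deep, spanning the full gap between the sides. The bottom shelf rests on the floor (its underside at z = 0) and the clear gap between one shelf's top and the next shelf's underside is 271 mm.


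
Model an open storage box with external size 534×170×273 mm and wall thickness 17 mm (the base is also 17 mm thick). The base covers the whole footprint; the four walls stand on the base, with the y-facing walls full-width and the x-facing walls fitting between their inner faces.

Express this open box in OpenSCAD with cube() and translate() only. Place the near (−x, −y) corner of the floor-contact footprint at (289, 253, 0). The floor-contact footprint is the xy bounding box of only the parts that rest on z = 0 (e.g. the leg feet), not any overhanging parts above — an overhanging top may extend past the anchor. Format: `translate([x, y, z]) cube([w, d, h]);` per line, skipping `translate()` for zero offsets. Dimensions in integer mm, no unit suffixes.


translate([289, 253, 0]) cube([534, 170, 17]);
translate([289, 253, 17]) cube([534, 17, 256]);
translate([289, 406, 17]) cube([534, 17, 256]);
translate([289, 270, 17]) cube([17, 136, 256]);
translate([806, 270, 17]) cube([17, 136, 256]);


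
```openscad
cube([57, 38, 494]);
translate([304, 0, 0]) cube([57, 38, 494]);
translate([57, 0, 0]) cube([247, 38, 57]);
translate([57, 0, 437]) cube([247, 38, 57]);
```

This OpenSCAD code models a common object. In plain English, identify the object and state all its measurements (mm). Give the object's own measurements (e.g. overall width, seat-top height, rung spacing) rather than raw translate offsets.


A rectangular picture frame lying in the x–z plane (depth along y). The opening is 247 mm wide (x) by 380 mm tall (z), surrounded by a border 57 mm wide on all four sides. The frame is 38 mm deep and is made of two full-height vertical stiles with two horizontal rails fitted between them.


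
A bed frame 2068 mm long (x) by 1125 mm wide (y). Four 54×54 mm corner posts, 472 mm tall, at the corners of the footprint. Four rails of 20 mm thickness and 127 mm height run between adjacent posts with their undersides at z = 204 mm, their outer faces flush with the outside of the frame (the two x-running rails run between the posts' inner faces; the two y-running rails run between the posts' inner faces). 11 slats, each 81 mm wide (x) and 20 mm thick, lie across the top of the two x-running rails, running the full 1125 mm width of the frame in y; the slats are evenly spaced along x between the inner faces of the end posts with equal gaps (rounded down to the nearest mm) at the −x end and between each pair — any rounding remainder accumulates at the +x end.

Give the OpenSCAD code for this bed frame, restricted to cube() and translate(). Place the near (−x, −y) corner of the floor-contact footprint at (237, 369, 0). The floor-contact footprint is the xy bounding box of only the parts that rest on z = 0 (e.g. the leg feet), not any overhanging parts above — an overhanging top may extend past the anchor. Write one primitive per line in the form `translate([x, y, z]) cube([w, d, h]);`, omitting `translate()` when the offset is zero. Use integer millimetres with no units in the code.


translate([237, 369, 0]) cube([54, 54, 472]);
translate([237, 1440, 0]) cube([54, 54, 472]);
translate([2251, 369, 0]) cube([54, 54, 472]);
translate([2251, 1440, 0]) cube([54, 54, 472]);
translate([291, 369, 204]) cube([1960, 20, 127]);
translate([291, 1474, 204]) cube([1960, 20, 127]);
translate([237, 423, 204]) cube([20, 1017, 127]);
translate([2285, 423, 204]) cube([20, 1017, 127]);
translate([380, 369, 331]) cube([81, 1125, 20]);
translate([550, 369, 331]) cube([81, 1125, 20]);
translate([720, 369, 331]) cube([81, 1125, 20]);
translate([890, 369, 331]) cube([81, 1125, 20]);
translate([1060, 369, 331]) cube([81, 1125, 20]);
translate([1230, 369, 331]) cube([81, 1125, 20]);
translate([1400, 369, 331]) cube([81, 1125, 20]);
translate([1570, 369, 331]) cube([81, 1125, 20]);
translate([1740, 369, 331]) cube([81, 1125, 20]);
translate([1910, 369, 331]) cube([81, 1125, 20]);
translate([2080, 369, 331]) cube([81, 1125, 20]);


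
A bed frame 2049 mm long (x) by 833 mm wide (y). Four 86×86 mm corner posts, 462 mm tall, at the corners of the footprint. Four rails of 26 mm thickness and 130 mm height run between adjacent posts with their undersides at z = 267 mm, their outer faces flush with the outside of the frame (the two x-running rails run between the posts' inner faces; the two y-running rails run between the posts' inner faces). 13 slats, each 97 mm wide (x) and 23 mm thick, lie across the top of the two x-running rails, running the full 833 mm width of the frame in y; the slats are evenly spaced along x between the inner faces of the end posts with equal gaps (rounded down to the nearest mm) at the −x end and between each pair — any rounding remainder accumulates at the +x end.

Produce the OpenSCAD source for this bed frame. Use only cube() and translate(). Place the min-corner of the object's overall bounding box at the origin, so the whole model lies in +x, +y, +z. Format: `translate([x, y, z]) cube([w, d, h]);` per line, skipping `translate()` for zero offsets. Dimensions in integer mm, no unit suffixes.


cube([86, 86, 462]);
translate([0, 747, 0]) cube([86, 86, 462]);
translate([1963, 0, 0]) cube([86, 86, 462]);
translate([1963, 747, 0]) cube([86, 86, 462]);
translate([86, 0, 267]) cube([1877, 26, 130]);
translate([86, 807, 267]) cube([1877, 26, 130]);
translate([0, 86, 267]) cube([26, 661, 130]);
translate([2023, 86, 267]) cube([26, 661, 130]);
translate([130, 0, 397]) cube([97, 833, 23]);
translate([271, 0, 397]) cube([97, 833, 23]);
translate([412, 0, 397]) cube([97, 833, 23]);
translate([553, 0, 397]) cube([97, 833, 23]);
translate([694, 0, 397]) cube([97, 833, 23]);
translate([835, 0, 397]) cube([97, 833, 23]);
translate([976, 0, 397]) cube([97, 833, 23]);
translate([1117, 0, 397]) cube([97, 833, 23]);
translate([1258, 0, 397]) cube([97, 833, 23]);
translate([1399, 0, 397]) cube([97, 833, 23]);
translate([1540, 0, 397]) cube([97, 833, 23]);
translate([1681, 0, 397]) cube([97, 833, 23]);
translate([1822, 0, 397]) cube([97, 833, 23]);


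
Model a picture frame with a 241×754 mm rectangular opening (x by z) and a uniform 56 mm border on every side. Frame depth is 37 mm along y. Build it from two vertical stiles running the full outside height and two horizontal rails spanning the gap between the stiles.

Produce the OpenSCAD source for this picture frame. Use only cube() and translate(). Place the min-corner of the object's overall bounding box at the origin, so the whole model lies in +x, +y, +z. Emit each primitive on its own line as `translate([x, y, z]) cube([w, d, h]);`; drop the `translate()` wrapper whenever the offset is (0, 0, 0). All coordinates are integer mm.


cube([56, 37, 866]);
translate([297, 0, 0]) cube([56, 37, 866]);
translate([56, 0, 0]) cube([241, 37, 56]);
translate([56, 0, 810]) cube([241, 37, 56]);


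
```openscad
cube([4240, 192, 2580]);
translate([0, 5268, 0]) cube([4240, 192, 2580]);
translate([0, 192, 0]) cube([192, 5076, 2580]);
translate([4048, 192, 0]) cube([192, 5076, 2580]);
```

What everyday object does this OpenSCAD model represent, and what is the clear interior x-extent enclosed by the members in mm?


A house (or room) frame. The interior width is 3856 mm.

Four 2580 mm walls enclosing a rectangle with no floor or roof — a room or house frame. Outside width is 4240 mm and wall thickness is 192 mm, so the interior width is 4240 − 2 × 192 = 3856 mm.


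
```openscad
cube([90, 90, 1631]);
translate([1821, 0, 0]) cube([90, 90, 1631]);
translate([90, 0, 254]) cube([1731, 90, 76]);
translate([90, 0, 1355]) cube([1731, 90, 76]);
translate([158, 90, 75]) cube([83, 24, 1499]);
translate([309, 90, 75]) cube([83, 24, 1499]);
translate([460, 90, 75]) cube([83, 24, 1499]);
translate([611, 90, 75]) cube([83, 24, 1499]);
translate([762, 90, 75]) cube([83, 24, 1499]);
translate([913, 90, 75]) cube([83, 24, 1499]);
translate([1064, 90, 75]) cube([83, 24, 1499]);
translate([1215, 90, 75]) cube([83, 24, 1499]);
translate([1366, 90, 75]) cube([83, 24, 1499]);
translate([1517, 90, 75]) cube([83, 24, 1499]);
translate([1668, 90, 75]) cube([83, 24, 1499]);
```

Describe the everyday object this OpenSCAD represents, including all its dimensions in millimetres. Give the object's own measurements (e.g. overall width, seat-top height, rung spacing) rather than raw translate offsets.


A fence section. Two 90×90 mm posts, 1631 mm tall, stand on the floor with a clear span of 1731 mm between their inner faces. Two horizontal rails of 90×76 mm section span the gap between the posts with their undersides at z = 254 mm and z = 1355 mm, flush with the posts' −y face. 11 pickets, each 83 mm wide, 24 mm thick and 1499 mm tall, are fixed to the +y face of the rails with their bottoms at z = 75 mm, spaced across the span with a 68 mm gap after the −x post and between neighbouring pickets, with 70 mm left before the +x post.
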